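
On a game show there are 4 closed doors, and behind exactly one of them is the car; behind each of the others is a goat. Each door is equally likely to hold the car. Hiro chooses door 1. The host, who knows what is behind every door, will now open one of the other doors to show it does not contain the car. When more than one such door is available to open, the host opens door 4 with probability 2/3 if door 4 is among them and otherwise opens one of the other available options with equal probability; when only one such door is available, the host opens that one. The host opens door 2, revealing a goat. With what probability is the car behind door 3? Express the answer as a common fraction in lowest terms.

Consider each possible location of the car in turn.
If it is behind door 1 (prior 1/4): door 4 is available but not opened; door 2 gets probability (1 − 2/3)/2 = 1/6; weight (1/4)·(1/6) = 1/24.
If it is behind door 2 (prior 1/4): the host opened door 2, so this case is ruled out; weight (1/4)·0 = 0.
If it is behind door 3 (prior 1/4): door 4 is available but not opened, probability 1/3; weight (1/4)·(1/3) = 1/12.
If it is behind door 4 (prior 1/4): door 4 holds the prize so is unavailable; the host chooses uniformly among the 2 others, probability 1/2; weight (1/4)·(1/2) = 1/8.
The weights sum to 1/4.
So P(the car behind door 3 | the host opened door 2) = (1/12) / (1/4) = 1/3.

1/3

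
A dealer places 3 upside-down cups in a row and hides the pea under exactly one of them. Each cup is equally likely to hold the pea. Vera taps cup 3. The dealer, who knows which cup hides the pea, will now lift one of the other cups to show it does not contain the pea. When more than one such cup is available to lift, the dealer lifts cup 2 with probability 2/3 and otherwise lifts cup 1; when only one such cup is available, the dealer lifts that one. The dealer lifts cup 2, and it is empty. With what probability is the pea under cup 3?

Apply Bayes' rule, conditioning on where the pea actually is.
If it is under cup 1 (prior 1/3): only cup 2 is available, probability 1; weight (1/3)·1 = 1/3.
If it is under cup 2 (prior 1/3): the dealer opened cup 2, so this case is ruled out; weight (1/3)·0 = 0.
If it is under cup 3 (prior 1/3): cup 2 is available, opened with probability 2/3; weight (1/3)·(2/3) = 2/9.
The weights sum to 5/9.
So P(the pea under cup 3 | the dealer opened cup 2) = (2/9) / (5/9) = 2/5.

2/5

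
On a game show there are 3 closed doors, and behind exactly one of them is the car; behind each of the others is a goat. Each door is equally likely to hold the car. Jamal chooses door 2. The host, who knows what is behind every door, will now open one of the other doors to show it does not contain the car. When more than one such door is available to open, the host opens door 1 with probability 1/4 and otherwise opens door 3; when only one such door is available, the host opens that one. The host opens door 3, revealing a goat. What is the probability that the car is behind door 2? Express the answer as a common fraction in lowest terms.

Apply Bayes' rule, conditioning on where the car actually is.
If it is behind door 1 (prior 1/3): only door 3 is available, probability 1; weight (1/3)·1 = 1/3.
If it is behind door 2 (prior 1/3): door 1 is available but not opened, probability 3/4; weight (1/3)·(3/4) = 1/4.
If it is behind door 3 (prior 1/3): the host opened door 3, so this case is ruled out; weight (1/3)·0 = 0.
The weights sum to 7/12.
So P(the car behind door 2 | the host opened door 3) = (1/4) / (7/12) = 3/7.

3/7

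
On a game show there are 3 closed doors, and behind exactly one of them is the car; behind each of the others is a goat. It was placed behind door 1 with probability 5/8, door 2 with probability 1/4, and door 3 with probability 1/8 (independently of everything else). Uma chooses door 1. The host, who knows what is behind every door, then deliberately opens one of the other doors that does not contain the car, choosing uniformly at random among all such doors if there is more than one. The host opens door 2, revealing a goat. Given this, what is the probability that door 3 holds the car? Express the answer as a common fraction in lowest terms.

2/7

Condition on the true location of the car.
If it is behind door 1 (prior 5/8): the host has 2 equally likely choices, so probability 1/2; weight (5/8)·(1/2) = 5/16.
If it is behind door 2 (prior 1/4): the host opened door 2, so this case is ruled out; weight (1/4)·0 = 0.
If it is behind door 3 (prior 1/8): the host has no choice, probability 1; weight (1/8)·1 = 1/8.
The weights sum to 7/16.
So P(the car behind door 3 | the host opened door 2) = (1/8) / (7/16) = 2/7.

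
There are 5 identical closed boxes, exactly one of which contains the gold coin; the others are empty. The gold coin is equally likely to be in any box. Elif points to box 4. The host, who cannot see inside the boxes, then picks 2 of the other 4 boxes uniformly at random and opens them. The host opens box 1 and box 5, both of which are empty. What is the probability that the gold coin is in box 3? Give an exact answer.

1/3

Because the host chose which boxes to open without knowing where the gold coin is, the choice is independent of the prize location. Learning that none of the 2 opened boxes holds the gold coin simply rules out those 2 locations and leaves the remaining 3 boxes still equally likely by symmetry.
So P(the gold coin in box 3) = 1/3.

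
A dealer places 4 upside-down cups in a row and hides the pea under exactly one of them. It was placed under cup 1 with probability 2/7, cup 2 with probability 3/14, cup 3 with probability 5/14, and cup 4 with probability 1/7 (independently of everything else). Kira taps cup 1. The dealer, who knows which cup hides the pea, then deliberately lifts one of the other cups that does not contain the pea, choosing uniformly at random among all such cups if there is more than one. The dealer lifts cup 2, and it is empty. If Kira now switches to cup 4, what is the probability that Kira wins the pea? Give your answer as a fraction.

Condition on the true location of the pea.
If it is under cup 1 (prior 2/7): the dealer has 3 equally likely choices, so probability 1/3; weight (2/7)·(1/3) = 2/21.
If it is under cup 2 (prior 3/14): the dealer opened cup 2, so this case is ruled out; weight (3/14)·0 = 0.
If it is under cup 3 (prior 5/14): the dealer has 2 equally likely choices, so probability 1/2; weight (5/14)·(1/2) = 5/28.
If it is under cup 4 (prior 1/7): the dealer has 2 equally likely choices, so probability 1/2; weight (1/7)·(1/2) = 1/14.
The weights sum to 29/84.
So P(the pea under cup 4 | the dealer opened cup 2) = (1/14) / (29/84) = 6/29.

6/29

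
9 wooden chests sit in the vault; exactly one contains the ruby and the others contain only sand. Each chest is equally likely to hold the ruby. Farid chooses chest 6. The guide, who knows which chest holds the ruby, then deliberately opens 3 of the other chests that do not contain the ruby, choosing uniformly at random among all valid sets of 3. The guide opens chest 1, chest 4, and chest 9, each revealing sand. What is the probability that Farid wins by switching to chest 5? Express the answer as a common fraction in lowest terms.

8/45

Apply Bayes' rule, conditioning on where the ruby actually is.
If it is in any of chests 1, 4, and 9 (prior 1/9 each): that chest was opened and seen not to hold the prize — ruled out; weight (1/9)·0 = 0 each.
If it is in any of chests 2, 3, 5, 7, and 8 (prior 1/9 each): the guide has 35 equally likely choices, so probability 1/35; weight (1/9)·(1/35) = 1/315 each.
If it is in chest 6 (prior 1/9): the guide has 56 equally likely choices, so probability 1/56; weight (1/9)·(1/56) = 1/504.
The weights sum to 1/56.
So P(the ruby in chest 5 | the guide opened chest 1, chest 4, and chest 9) = (1/315) / (1/56) = 8/45.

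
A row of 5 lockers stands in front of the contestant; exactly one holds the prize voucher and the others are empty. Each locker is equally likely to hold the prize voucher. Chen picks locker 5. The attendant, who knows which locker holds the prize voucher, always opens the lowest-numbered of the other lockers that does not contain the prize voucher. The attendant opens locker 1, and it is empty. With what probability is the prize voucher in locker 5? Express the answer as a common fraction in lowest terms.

1/4

Consider each possible location of the prize voucher in turn.
If it is in locker 1 (prior 1/5): the attendant opened locker 1, so this case is ruled out; weight (1/5)·0 = 0.
If it is in any of lockers 2, 3, 4, and 5 (prior 1/5 each): locker 1 is the lowest-numbered option available, probability 1; weight (1/5)·1 = 1/5 each.
The weights sum to 4/5.
So P(the prize voucher in locker 5 | the attendant opened locker 1) = (1/5) / (4/5) = 1/4.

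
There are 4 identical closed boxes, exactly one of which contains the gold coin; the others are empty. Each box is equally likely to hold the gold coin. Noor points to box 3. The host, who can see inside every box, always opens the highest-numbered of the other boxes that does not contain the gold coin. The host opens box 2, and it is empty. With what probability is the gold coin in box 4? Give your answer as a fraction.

1

Consider each possible location of the gold coin in turn.
If it is in either of boxes 1 and 3 (prior 1/4 each): the host would have opened box 4 instead, probability 0; weight (1/4)·0 = 0 each.
If it is in box 2 (prior 1/4): the host opened box 2, so this case is ruled out; weight (1/4)·0 = 0.
If it is in box 4 (prior 1/4): box 2 is the highest-numbered option available, probability 1; weight (1/4)·1 = 1/4.
The weights sum to 1/4.
So P(the gold coin in box 4 | the host opened box 2) = (1/4) / (1/4) = 1.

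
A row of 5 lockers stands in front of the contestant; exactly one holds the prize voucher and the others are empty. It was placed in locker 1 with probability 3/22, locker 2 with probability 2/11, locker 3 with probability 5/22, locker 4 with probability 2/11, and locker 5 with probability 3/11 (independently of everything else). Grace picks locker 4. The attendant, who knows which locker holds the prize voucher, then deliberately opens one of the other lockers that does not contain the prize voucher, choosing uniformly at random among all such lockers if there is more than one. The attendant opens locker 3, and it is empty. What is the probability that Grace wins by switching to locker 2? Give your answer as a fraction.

Condition on the true location of the prize voucher.
If it is in locker 1 (prior 3/22): the attendant has 3 equally likely choices, so probability 1/3; weight (3/22)·(1/3) = 1/22.
If it is in locker 2 (prior 2/11): the attendant has 3 equally likely choices, so probability 1/3; weight (2/11)·(1/3) = 2/33.
If it is in locker 3 (prior 5/22): the attendant opened locker 3, so this case is ruled out; weight (5/22)·0 = 0.
If it is in locker 4 (prior 2/11): the attendant has 4 equally likely choices, so probability 1/4; weight (2/11)·(1/4) = 1/22.
If it is in locker 5 (prior 3/11): the attendant has 3 equally likely choices, so probability 1/3; weight (3/11)·(1/3) = 1/11.
The weights sum to 8/33.
So P(the prize voucher in locker 2 | the attendant opened locker 3) = (2/33) / (8/33) = 1/4.

1/4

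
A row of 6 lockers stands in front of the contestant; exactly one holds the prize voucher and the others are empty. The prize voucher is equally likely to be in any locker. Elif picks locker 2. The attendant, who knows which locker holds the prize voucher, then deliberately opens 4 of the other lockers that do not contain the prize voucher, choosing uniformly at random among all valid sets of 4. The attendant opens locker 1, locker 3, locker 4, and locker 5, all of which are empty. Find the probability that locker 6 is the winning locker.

Condition on the true location of the prize voucher.
If it is in any of lockers 1, 3, 4, and 5 (prior 1/6 each): that locker was opened and seen not to hold the prize — ruled out; weight (1/6)·0 = 0 each.
If it is in locker 2 (prior 1/6): the attendant has 5 equally likely choices, so probability 1/5; weight (1/6)·(1/5) = 1/30.
If it is in locker 6 (prior 1/6): the attendant has no choice, probability 1; weight (1/6)·1 = 1/6.
The weights sum to 1/5.
So P(the prize voucher in locker 6 | the attendant opened locker 1, locker 3, locker 4, and locker 5) = (1/6) / (1/5) = 5/6.

5/6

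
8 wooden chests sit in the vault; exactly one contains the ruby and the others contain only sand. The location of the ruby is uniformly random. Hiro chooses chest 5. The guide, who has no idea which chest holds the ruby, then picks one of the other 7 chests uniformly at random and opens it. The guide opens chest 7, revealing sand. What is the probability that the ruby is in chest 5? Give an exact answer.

1/7

Condition on the true location of the ruby.
If it is in any of chests 1, 2, 3, 4, 5, 6, and 8 (prior 1/8 each): the guide picks chest 7 with probability 1/7 regardless, and it is not the prize; weight (1/8)·(1/7) = 1/56 each.
If it is in chest 7 (prior 1/8): the guide opened chest 7, so this case is ruled out; weight (1/8)·0 = 0.
The weights sum to 1/8.
So P(the ruby in chest 5 | the guide opened chest 7) = (1/56) / (1/8) = 1/7.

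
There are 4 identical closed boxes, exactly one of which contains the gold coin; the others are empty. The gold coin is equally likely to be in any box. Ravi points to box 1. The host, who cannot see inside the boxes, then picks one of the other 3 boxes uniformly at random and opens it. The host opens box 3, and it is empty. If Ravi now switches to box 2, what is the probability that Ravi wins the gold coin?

Because the host chose which box to open without knowing where the gold coin is, the choice is independent of the prize location. Learning that box 3 does not hold the gold coin simply rules out that one location and leaves the remaining 3 boxes still equally likely by symmetry.
So P(the gold coin in box 2) = 1/3.

1/3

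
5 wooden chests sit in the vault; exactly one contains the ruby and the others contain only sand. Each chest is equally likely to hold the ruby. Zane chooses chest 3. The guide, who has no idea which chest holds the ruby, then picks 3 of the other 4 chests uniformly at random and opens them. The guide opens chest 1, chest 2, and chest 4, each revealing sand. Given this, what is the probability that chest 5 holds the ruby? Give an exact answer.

Condition on the true location of the ruby.
If it is in any of chests 1, 2, and 4 (prior 1/5 each): that chest was opened and seen not to hold the prize — ruled out; weight (1/5)·0 = 0 each.
If it is in either of chests 3 and 5 (prior 1/5 each): the guide picks exactly this set with probability 1/4 regardless, and none is the prize; weight (1/5)·(1/4) = 1/20 each.
The weights sum to 1/10.
So P(the ruby in chest 5 | the guide opened chest 1, chest 2, and chest 4) = (1/20) / (1/10) = 1/2.

1/2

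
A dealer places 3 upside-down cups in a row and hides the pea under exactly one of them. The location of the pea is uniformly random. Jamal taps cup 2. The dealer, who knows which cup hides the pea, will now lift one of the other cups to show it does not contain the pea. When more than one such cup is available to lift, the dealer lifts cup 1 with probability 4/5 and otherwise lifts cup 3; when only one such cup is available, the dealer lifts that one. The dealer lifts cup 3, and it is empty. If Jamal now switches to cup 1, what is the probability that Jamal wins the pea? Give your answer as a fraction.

Consider each possible location of the pea in turn.
If it is under cup 1 (prior 1/3): only cup 3 is available, probability 1; weight (1/3)·1 = 1/3.
If it is under cup 2 (prior 1/3): cup 1 is available but not opened, probability 1/5; weight (1/3)·(1/5) = 1/15.
If it is under cup 3 (prior 1/3): the dealer opened cup 3, so this case is ruled out; weight (1/3)·0 = 0.
The weights sum to 2/5.
So P(the pea under cup 1 | the dealer opened cup 3) = (1/3) / (2/5) = 5/6.

5/6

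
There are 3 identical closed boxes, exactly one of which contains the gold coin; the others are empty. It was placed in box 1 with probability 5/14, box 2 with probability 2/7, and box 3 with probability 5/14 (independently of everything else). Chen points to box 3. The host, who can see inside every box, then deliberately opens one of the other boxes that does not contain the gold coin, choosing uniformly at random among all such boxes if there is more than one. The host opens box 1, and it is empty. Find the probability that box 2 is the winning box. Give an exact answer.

Condition on the true location of the gold coin.
If it is in box 1 (prior 5/14): the host opened box 1, so this case is ruled out; weight (5/14)·0 = 0.
If it is in box 2 (prior 2/7): the host has no choice, probability 1; weight (2/7)·1 = 2/7.
If it is in box 3 (prior 5/14): the host has 2 equally likely choices, so probability 1/2; weight (5/14)·(1/2) = 5/28.
The weights sum to 13/28.
So P(the gold coin in box 2 | the host opened box 1) = (2/7) / (13/28) = 8/13.

8/13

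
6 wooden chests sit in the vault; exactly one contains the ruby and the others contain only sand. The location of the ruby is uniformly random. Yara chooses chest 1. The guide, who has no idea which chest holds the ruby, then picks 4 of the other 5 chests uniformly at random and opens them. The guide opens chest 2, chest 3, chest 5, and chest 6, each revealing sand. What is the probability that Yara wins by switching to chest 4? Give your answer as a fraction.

Condition on the true location of the ruby.
If it is in either of chests 1 and 4 (prior 1/6 each): the guide picks exactly this set with probability 1/5 regardless, and none is the prize; weight (1/6)·(1/5) = 1/30 each.
If it is in any of chests 2, 3, 5, and 6 (prior 1/6 each): that chest was opened and seen not to hold the prize — ruled out; weight (1/6)·0 = 0 each.
The weights sum to 1/15.
So P(the ruby in chest 4 | the guide opened chest 2, chest 3, chest 5, and chest 6) = (1/30) / (1/15) = 1/2.

1/2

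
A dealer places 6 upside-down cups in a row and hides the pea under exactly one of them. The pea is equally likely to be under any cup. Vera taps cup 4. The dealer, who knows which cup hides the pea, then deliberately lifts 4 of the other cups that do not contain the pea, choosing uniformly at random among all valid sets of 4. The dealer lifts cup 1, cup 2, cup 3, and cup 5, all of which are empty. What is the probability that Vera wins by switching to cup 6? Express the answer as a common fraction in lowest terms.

5/6

Apply Bayes' rule, conditioning on where the pea actually is.
If it is under any of cups 1, 2, 3, and 5 (prior 1/6 each): that cup was opened and seen not to hold the prize — ruled out; weight (1/6)·0 = 0 each.
If it is under cup 4 (prior 1/6): the dealer has 5 equally likely choices, so probability 1/5; weight (1/6)·(1/5) = 1/30.
If it is under cup 6 (prior 1/6): the dealer has no choice, probability 1; weight (1/6)·1 = 1/6.
The weights sum to 1/5.
So P(the pea under cup 6 | the dealer opened cup 1, cup 2, cup 3, and cup 5) = (1/6) / (1/5) = 5/6.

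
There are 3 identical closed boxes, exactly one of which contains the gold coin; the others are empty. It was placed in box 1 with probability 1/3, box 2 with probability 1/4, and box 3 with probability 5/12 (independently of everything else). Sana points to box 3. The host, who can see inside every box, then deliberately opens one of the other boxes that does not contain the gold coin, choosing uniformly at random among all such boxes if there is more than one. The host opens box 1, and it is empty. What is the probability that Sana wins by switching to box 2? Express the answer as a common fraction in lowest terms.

6/11

Condition on the true location of the gold coin.
If it is in box 1 (prior 1/3): the host opened box 1, so this case is ruled out; weight (1/3)·0 = 0.
If it is in box 2 (prior 1/4): the host has no choice, probability 1; weight (1/4)·1 = 1/4.
If it is in box 3 (prior 5/12): the host has 2 equally likely choices, so probability 1/2; weight (5/12)·(1/2) = 5/24.
The weights sum to 11/24.
So P(the gold coin in box 2 | the host opened box 1) = (1/4) / (11/24) = 6/11.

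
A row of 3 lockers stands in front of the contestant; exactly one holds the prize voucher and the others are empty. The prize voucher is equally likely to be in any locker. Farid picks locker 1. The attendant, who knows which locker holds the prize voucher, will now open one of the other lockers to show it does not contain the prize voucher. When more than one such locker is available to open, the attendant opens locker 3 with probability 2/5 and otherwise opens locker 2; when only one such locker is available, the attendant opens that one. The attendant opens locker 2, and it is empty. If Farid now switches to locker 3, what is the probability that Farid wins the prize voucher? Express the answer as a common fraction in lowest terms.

Condition on the true location of the prize voucher.
If it is in locker 1 (prior 1/3): locker 3 is available but not opened, probability 3/5; weight (1/3)·(3/5) = 1/5.
If it is in locker 2 (prior 1/3): the attendant opened locker 2, so this case is ruled out; weight (1/3)·0 = 0.
If it is in locker 3 (prior 1/3): only locker 2 is available, probability 1; weight (1/3)·1 = 1/3.
The weights sum to 8/15.
So P(the prize voucher in locker 3 | the attendant opened locker 2) = (1/3) / (8/15) = 5/8.

5/8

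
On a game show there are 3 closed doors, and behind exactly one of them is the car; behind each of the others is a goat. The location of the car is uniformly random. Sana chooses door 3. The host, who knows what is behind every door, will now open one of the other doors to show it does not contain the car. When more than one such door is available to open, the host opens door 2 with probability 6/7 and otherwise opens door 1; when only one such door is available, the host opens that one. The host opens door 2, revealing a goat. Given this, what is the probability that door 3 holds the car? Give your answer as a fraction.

Apply Bayes' rule, conditioning on where the car actually is.
If it is behind door 1 (prior 1/3): only door 2 is available, probability 1; weight (1/3)·1 = 1/3.
If it is behind door 2 (prior 1/3): the host opened door 2, so this case is ruled out; weight (1/3)·0 = 0.
If it is behind door 3 (prior 1/3): door 2 is available, opened with probability 6/7; weight (1/3)·(6/7) = 2/7.
The weights sum to 13/21.
So P(the car behind door 3 | the host opened door 2) = (2/7) / (13/21) = 6/13.

6/13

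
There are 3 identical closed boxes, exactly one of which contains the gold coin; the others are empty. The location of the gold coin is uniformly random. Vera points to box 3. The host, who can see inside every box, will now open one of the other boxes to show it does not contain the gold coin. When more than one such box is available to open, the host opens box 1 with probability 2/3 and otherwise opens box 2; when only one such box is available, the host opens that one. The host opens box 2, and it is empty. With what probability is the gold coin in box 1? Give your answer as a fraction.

3/4

Condition on the true location of the gold coin.
If it is in box 1 (prior 1/3): only box 2 is available, probability 1; weight (1/3)·1 = 1/3.
If it is in box 2 (prior 1/3): the host opened box 2, so this case is ruled out; weight (1/3)·0 = 0.
If it is in box 3 (prior 1/3): box 1 is available but not opened, probability 1/3; weight (1/3)·(1/3) = 1/9.
The weights sum to 4/9.
So P(the gold coin in box 1 | the host opened box 2) = (1/3) / (4/9) = 3/4.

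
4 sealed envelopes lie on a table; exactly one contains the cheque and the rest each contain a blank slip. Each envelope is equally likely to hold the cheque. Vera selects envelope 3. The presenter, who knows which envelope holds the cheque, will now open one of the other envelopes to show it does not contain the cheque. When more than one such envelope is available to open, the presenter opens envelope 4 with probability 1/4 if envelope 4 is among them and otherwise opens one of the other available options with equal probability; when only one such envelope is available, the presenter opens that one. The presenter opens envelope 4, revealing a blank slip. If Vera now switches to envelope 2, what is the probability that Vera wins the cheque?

1/3

Condition on the true location of the cheque.
If it is in any of envelopes 1, 2, and 3 (prior 1/4 each): envelope 4 is available, opened with probability 1/4; weight (1/4)·(1/4) = 1/16 each.
If it is in envelope 4 (prior 1/4): the presenter opened envelope 4, so this case is ruled out; weight (1/4)·0 = 0.
The weights sum to 3/16.
So P(the cheque in envelope 2 | the presenter opened envelope 4) = (1/16) / (3/16) = 1/3.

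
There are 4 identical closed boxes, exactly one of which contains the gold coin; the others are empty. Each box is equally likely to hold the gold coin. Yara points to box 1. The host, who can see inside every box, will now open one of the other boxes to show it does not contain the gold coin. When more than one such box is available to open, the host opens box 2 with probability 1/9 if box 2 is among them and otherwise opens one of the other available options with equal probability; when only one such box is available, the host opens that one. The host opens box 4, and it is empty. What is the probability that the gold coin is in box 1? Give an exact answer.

Condition on the true location of the gold coin.
If it is in box 1 (prior 1/4): box 2 is available but not opened; box 4 gets probability (1 − 1/9)/2 = 4/9; weight (1/4)·(4/9) = 1/9.
If it is in box 2 (prior 1/4): box 2 holds the prize so is unavailable; the host chooses uniformly among the 2 others, probability 1/2; weight (1/4)·(1/2) = 1/8.
If it is in box 3 (prior 1/4): box 2 is available but not opened, probability 8/9; weight (1/4)·(8/9) = 2/9.
If it is in box 4 (prior 1/4): the host opened box 4, so this case is ruled out; weight (1/4)·0 = 0.
The weights sum to 11/24.
So P(the gold coin in box 1 | the host opened box 4) = (1/9) / (11/24) = 8/33.

8/33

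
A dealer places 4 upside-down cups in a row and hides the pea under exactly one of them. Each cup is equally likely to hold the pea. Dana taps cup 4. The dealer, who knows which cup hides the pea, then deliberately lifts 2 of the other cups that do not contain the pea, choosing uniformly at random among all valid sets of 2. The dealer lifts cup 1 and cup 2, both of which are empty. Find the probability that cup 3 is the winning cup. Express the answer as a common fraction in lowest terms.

Apply Bayes' rule, conditioning on where the pea actually is.
If it is under either of cups 1 and 2 (prior 1/4 each): that cup was opened and seen not to hold the prize — ruled out; weight (1/4)·0 = 0 each.
If it is under cup 3 (prior 1/4): the dealer has no choice, probability 1; weight (1/4)·1 = 1/4.
If it is under cup 4 (prior 1/4): the dealer has 3 equally likely choices, so probability 1/3; weight (1/4)·(1/3) = 1/12.
The weights sum to 1/3.
So P(the pea under cup 3 | the dealer opened cup 1 and cup 2) = (1/4) / (1/3) = 3/4.

3/4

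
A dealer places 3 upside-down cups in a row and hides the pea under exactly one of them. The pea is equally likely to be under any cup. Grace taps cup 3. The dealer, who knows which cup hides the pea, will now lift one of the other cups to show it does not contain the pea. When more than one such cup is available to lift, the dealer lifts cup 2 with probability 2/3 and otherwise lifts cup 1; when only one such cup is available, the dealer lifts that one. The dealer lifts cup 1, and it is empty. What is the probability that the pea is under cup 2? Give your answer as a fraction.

Condition on the true location of the pea.
If it is under cup 1 (prior 1/3): the dealer opened cup 1, so this case is ruled out; weight (1/3)·0 = 0.
If it is under cup 2 (prior 1/3): only cup 1 is available, probability 1; weight (1/3)·1 = 1/3.
If it is under cup 3 (prior 1/3): cup 2 is available but not opened, probability 1/3; weight (1/3)·(1/3) = 1/9.
The weights sum to 4/9.
So P(the pea under cup 2 | the dealer opened cup 1) = (1/3) / (4/9) = 3/4.

3/4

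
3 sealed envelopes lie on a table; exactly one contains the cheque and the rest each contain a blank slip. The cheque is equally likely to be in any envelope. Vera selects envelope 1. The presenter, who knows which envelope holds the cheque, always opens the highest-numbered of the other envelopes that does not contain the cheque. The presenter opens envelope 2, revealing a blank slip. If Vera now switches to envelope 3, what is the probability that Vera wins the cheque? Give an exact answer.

1

Apply Bayes' rule, conditioning on where the cheque actually is.
If it is in envelope 1 (prior 1/3): the presenter would have opened envelope 3 instead, probability 0; weight (1/3)·0 = 0.
If it is in envelope 2 (prior 1/3): the presenter opened envelope 2, so this case is ruled out; weight (1/3)·0 = 0.
If it is in envelope 3 (prior 1/3): envelope 2 is the highest-numbered option available, probability 1; weight (1/3)·1 = 1/3.
The weights sum to 1/3.
So P(the cheque in envelope 3 | the presenter opened envelope 2) = (1/3) / (1/3) = 1.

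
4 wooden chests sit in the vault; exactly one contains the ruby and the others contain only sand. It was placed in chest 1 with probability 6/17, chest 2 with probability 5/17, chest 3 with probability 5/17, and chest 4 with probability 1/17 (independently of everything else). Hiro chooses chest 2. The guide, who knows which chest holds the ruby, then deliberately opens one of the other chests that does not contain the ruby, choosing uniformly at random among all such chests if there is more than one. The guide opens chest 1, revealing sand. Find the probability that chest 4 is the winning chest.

3/28

Condition on the true location of the ruby.
If it is in chest 1 (prior 6/17): the guide opened chest 1, so this case is ruled out; weight (6/17)·0 = 0.
If it is in chest 2 (prior 5/17): the guide has 3 equally likely choices, so probability 1/3; weight (5/17)·(1/3) = 5/51.
If it is in chest 3 (prior 5/17): the guide has 2 equally likely choices, so probability 1/2; weight (5/17)·(1/2) = 5/34.
If it is in chest 4 (prior 1/17): the guide has 2 equally likely choices, so probability 1/2; weight (1/17)·(1/2) = 1/34.
The weights sum to 14/51.
So P(the ruby in chest 4 | the guide opened chest 1) = (1/34) / (14/51) = 3/28.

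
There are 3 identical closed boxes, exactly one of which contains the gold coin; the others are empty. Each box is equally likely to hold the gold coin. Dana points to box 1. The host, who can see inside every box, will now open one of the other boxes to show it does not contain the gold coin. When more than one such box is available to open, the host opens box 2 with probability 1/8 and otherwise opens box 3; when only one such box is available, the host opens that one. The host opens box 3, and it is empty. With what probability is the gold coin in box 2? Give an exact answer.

Apply Bayes' rule, conditioning on where the gold coin actually is.
If it is in box 1 (prior 1/3): box 2 is available but not opened, probability 7/8; weight (1/3)·(7/8) = 7/24.
If it is in box 2 (prior 1/3): only box 3 is available, probability 1; weight (1/3)·1 = 1/3.
If it is in box 3 (prior 1/3): the host opened box 3, so this case is ruled out; weight (1/3)·0 = 0.
The weights sum to 5/8.
So P(the gold coin in box 2 | the host opened box 3) = (1/3) / (5/8) = 8/15.

8/15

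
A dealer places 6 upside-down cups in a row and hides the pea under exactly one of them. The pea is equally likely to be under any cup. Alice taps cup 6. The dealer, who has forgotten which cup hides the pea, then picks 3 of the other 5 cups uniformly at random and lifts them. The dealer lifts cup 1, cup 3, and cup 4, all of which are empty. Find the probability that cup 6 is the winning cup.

1/3

Apply Bayes' rule, conditioning on where the pea actually is.
If it is under any of cups 1, 3, and 4 (prior 1/6 each): that cup was opened and seen not to hold the prize — ruled out; weight (1/6)·0 = 0 each.
If it is under any of cups 2, 5, and 6 (prior 1/6 each): the dealer picks exactly this set with probability 1/10 regardless, and none is the prize; weight (1/6)·(1/10) = 1/60 each.
The weights sum to 1/20.
So P(the pea under cup 6 | the dealer opened cup 1, cup 3, and cup 4) = (1/60) / (1/20) = 1/3.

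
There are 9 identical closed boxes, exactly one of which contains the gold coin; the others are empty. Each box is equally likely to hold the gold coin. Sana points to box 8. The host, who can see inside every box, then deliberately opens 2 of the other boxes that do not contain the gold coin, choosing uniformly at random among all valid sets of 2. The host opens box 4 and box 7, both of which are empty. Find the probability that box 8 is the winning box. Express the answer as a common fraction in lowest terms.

1/9

Apply Bayes' rule, conditioning on where the gold coin actually is.
If it is in any of boxes 1, 2, 3, 5, 6, and 9 (prior 1/9 each): the host has 21 equally likely choices, so probability 1/21; weight (1/9)·(1/21) = 1/189 each.
If it is in either of boxes 4 and 7 (prior 1/9 each): that box was opened and seen not to hold the prize — ruled out; weight (1/9)·0 = 0 each.
If it is in box 8 (prior 1/9): the host has 28 equally likely choices, so probability 1/28; weight (1/9)·(1/28) = 1/252.
The weights sum to 1/28.
So P(the gold coin in box 8 | the host opened box 4 and box 7) = (1/252) / (1/28) = 1/9.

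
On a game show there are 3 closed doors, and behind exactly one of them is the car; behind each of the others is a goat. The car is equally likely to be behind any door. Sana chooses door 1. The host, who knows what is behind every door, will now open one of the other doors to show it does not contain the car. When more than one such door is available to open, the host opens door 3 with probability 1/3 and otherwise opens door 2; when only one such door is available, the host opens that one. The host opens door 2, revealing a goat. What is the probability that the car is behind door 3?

3/5

Consider each possible location of the car in turn.
If it is behind door 1 (prior 1/3): door 3 is available but not opened, probability 2/3; weight (1/3)·(2/3) = 2/9.
If it is behind door 2 (prior 1/3): the host opened door 2, so this case is ruled out; weight (1/3)·0 = 0.
If it is behind door 3 (prior 1/3): only door 2 is available, probability 1; weight (1/3)·1 = 1/3.
The weights sum to 5/9.
So P(the car behind door 3 | the host opened door 2) = (1/3) / (5/9) = 3/5.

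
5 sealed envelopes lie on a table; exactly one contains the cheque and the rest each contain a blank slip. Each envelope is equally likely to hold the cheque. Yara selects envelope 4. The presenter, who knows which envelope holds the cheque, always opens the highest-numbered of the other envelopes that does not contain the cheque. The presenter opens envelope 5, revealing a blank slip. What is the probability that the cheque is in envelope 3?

Condition on the true location of the cheque.
If it is in any of envelopes 1, 2, 3, and 4 (prior 1/5 each): envelope 5 is the highest-numbered option available, probability 1; weight (1/5)·1 = 1/5 each.
If it is in envelope 5 (prior 1/5): the presenter opened envelope 5, so this case is ruled out; weight (1/5)·0 = 0.
The weights sum to 4/5.
So P(the cheque in envelope 3 | the presenter opened envelope 5) = (1/5) / (4/5) = 1/4.

1/4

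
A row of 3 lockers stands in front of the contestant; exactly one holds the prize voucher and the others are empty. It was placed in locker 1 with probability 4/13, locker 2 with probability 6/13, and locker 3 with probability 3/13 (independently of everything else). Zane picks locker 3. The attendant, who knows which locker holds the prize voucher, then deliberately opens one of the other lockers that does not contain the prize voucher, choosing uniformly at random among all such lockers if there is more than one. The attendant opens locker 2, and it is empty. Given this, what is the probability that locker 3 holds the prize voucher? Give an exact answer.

Consider each possible location of the prize voucher in turn.
If it is in locker 1 (prior 4/13): the attendant has no choice, probability 1; weight (4/13)·1 = 4/13.
If it is in locker 2 (prior 6/13): the attendant opened locker 2, so this case is ruled out; weight (6/13)·0 = 0.
If it is in locker 3 (prior 3/13): the attendant has 2 equally likely choices, so probability 1/2; weight (3/13)·(1/2) = 3/26.
The weights sum to 11/26.
So P(the prize voucher in locker 3 | the attendant opened locker 2) = (3/26) / (11/26) = 3/11.

3/11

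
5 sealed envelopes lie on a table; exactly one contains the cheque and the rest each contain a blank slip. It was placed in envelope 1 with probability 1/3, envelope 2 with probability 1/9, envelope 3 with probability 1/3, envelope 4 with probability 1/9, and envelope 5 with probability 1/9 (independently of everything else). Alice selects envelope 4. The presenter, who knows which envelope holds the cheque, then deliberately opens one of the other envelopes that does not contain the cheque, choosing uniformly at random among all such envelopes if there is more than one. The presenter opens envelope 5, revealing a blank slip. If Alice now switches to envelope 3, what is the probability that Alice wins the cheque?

12/31

Apply Bayes' rule, conditioning on where the cheque actually is.
If it is in either of envelopes 1 and 3 (prior 1/3 each): the presenter has 3 equally likely choices, so probability 1/3; weight (1/3)·(1/3) = 1/9 each.
If it is in envelope 2 (prior 1/9): the presenter has 3 equally likely choices, so probability 1/3; weight (1/9)·(1/3) = 1/27.
If it is in envelope 4 (prior 1/9): the presenter has 4 equally likely choices, so probability 1/4; weight (1/9)·(1/4) = 1/36.
If it is in envelope 5 (prior 1/9): the presenter opened envelope 5, so this case is ruled out; weight (1/9)·0 = 0.
The weights sum to 31/108.
So P(the cheque in envelope 3 | the presenter opened envelope 5) = (1/9) / (31/108) = 12/31.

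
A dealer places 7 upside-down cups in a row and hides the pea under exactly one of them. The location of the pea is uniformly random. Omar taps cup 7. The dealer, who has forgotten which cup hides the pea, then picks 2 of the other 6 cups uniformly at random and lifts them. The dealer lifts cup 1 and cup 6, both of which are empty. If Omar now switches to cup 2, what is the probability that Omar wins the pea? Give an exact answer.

Because the dealer chose which cups to lift without knowing where the pea is, the choice is independent of the prize location. Learning that none of the 2 opened cups holds the pea simply rules out those 2 locations and leaves the remaining 5 cups still equally likely by symmetry.
So P(the pea under cup 2) = 1/5.

1/5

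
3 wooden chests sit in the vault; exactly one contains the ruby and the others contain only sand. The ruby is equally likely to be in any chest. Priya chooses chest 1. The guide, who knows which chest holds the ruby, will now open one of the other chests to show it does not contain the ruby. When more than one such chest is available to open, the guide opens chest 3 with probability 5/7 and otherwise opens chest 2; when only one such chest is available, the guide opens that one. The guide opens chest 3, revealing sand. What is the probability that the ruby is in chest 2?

7/12

Consider each possible location of the ruby in turn.
If it is in chest 1 (prior 1/3): chest 3 is available, opened with probability 5/7; weight (1/3)·(5/7) = 5/21.
If it is in chest 2 (prior 1/3): only chest 3 is available, probability 1; weight (1/3)·1 = 1/3.
If it is in chest 3 (prior 1/3): the guide opened chest 3, so this case is ruled out; weight (1/3)·0 = 0.
The weights sum to 4/7.
So P(the ruby in chest 2 | the guide opened chest 3) = (1/3) / (4/7) = 7/12.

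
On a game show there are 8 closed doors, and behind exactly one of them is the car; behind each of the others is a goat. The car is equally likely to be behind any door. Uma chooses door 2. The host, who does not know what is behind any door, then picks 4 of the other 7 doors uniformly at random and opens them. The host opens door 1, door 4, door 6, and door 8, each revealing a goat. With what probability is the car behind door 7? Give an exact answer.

Consider each possible location of the car in turn.
If it is behind any of doors 1, 4, 6, and 8 (prior 1/8 each): that door was opened and seen not to hold the prize — ruled out; weight (1/8)·0 = 0 each.
If it is behind any of doors 2, 3, 5, and 7 (prior 1/8 each): the host picks exactly this set with probability 1/35 regardless, and none is the prize; weight (1/8)·(1/35) = 1/280 each.
The weights sum to 1/70.
So P(the car behind door 7 | the host opened door 1, door 4, door 6, and door 8) = (1/280) / (1/70) = 1/4.

1/4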